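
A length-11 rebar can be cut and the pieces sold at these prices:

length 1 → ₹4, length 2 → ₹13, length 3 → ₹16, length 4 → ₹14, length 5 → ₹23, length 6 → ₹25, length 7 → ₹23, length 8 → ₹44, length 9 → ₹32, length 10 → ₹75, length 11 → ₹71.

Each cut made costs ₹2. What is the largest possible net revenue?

Build net[k] bottom-up: net[k] = max over allowed piece i of (p[i] + net[k−i]) − 2 per cut.
net[1] = 4
net[2] = max(4+4-2, 13+0) = 13
net[3] = max(4+13-2, 13+4-2, 16+0) = 16
net[4] = max(4+16-2, 13+13-2, 16+4-2, 14+0) = 24
net[5] = max(4+24-2, 13+16-2, 16+13-2, 14+4-2, 23+0) = 27
net[6] = max(4+27-2, 13+24-2, 16+16-2, 14+13-2, 23+4-2, 25+0) = 35
net[7] = max(4+35-2, 13+27-2, 16+24-2, …, 25+4-2, 23+0) = 38
net[8] = max(4+38-2, 13+35-2, 16+27-2, …, 23+4-2, 44+0) = 46
net[9] = max(4+46-2, 13+38-2, 16+35-2, …, 44+4-2, 32+0) = 49
net[10] = max(4+49-2, 13+46-2, 16+38-2, …, 32+4-2, 75+0) = 75
net[11] = max(4+75-2, 13+49-2, 16+46-2, …, 75+4-2, 71+0) = 77
One optimal plan: pieces 10 + 1 (1 cut) → ₹79 − ₹2 = ₹77.

77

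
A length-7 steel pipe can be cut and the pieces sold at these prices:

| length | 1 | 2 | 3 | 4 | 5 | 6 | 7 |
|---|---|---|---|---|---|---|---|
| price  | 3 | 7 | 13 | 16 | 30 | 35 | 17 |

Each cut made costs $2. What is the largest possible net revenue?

36

Build r[k] bottom-up: r[k] = max over allowed piece i of (p[i] + r[k−i]) − 2 per cut.
r[1] = 3
r[2] = max(3+3-2, 7+0) = 7
r[3] = max(3+7-2, 7+3-2, 13+0) = 13
r[4] = max(3+13-2, 7+7-2, 13+3-2, 16+0) = 16
r[5] = max(3+16-2, 7+13-2, 13+7-2, 16+3-2, 30+0) = 30
r[6] = max(3+30-2, 7+16-2, 13+13-2, 16+7-2, 30+3-2, 35+0) = 35
r[7] = max(3+35-2, 7+30-2, 13+16-2, …, 35+3-2, 17+0) = 36
One optimal plan: pieces 6 + 1 (1 cut) → $38 − $2 = $36.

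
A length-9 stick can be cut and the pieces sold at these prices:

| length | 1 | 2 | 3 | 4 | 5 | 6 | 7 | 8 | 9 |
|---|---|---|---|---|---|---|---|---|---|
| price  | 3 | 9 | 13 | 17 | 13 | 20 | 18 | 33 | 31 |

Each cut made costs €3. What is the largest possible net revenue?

Let r[k] be the best obtainable value from length k. For each k, try every first piece i and keep the best of price[i] + r[k−i] minus the 3 cut fee when i<k.
r[1] = 3
r[2] = 9
r[3] = 13
r[4] = 17
r[5] = 19  (first piece 2, then r[3]=13)
r[6] = 23  (first piece 2, then r[4]=17)
r[7] = 27  (first piece 3, then r[4]=17)
r[8] = 33
r[9] = 33  (first piece 1, then r[8]=33)
One optimal plan: pieces 8 + 1 (1 cut) → €36 − €3 = €33.

33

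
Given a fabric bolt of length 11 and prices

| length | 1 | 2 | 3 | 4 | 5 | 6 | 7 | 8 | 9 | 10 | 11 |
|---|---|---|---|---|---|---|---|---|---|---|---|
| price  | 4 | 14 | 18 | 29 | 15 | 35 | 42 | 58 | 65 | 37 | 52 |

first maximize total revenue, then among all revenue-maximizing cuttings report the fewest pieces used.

Consider every possible first cut. r[k] is the best of p[i]+r[k−i] over all sellable i≤k.
r[1] = 4
r[2] = max(4+4, 14+0) = 14
r[3] = max(4+14, 14+4, 18+0) = 18
r[4] = max(4+18, 14+14, 18+4, 29+0) = 29
r[5] = max(4+29, 14+18, 18+14, 29+4, 15+0) = 33
r[6] = max(4+33, 14+29, 18+18, 29+14, 15+4, 35+0) = 43
r[7] = max(4+43, 14+33, 18+29, …, 35+4, 42+0) = 47
r[8] = max(4+47, 14+43, 18+33, …, 42+4, 58+0) = 58
r[9] = max(4+58, 14+47, 18+43, …, 58+4, 65+0) = 65
r[10] = max(4+65, 14+58, 18+47, …, 65+4, 37+0) = 72
r[11] = max(4+72, 14+65, 18+58, …, 37+4, 52+0) = 79
Maximum revenue is $79.
Now minimize piece count subject to staying optimal: for each k, pieces[k] = 1 + min over i with p[i]+r[k−i]=r[k] of pieces[k−i].
pieces[8] = 1
pieces[9] = 1
pieces[10] = 2
pieces[11] = 2

2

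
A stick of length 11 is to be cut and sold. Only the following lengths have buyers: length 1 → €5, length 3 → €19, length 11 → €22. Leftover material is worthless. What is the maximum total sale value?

Let best[k] be the best obtainable value from length k. For each k, try every first piece i and keep the best of price[i] + best[k−i].
best[1] = 5
best[2] = 10  (first piece 1, then best[1]=5)
best[3] = max(5+10, 19+0) = 19
best[4] = max(5+19, 19+5) = 24
best[5] = max(5+24, 19+10) = 29
best[6] = max(5+29, 19+19) = 38
best[7] = max(5+38, 19+24) = 43
best[8] = max(5+43, 19+29) = 48
best[9] = max(5+48, 19+38) = 57
best[10] = max(5+57, 19+43) = 62
best[11] = max(5+62, 19+48, 22+0) = 67
One optimal cutting: 3 + 3 + 3 + 1 + 1 → €67.

67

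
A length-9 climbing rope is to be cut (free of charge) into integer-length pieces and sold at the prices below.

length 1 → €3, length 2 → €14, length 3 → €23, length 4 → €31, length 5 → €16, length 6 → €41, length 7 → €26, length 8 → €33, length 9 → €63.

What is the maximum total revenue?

69

Let R[k] be the best obtainable value from length k. For each k, try every first piece i and keep the best of price[i] + R[k−i].
R[1] = 3
R[2] = 14
R[3] = 23
R[4] = 31
R[5] = 37  (first piece 2, then R[3]=23)
R[6] = 46  (first piece 3, then R[3]=23)
R[7] = 54  (first piece 3, then R[4]=31)
R[8] = 62  (first piece 4, then R[4]=31)
R[9] = 69  (first piece 3, then R[6]=46)
One optimal cutting: 3 + 3 + 3 → €23 + €23 + €23 = €69.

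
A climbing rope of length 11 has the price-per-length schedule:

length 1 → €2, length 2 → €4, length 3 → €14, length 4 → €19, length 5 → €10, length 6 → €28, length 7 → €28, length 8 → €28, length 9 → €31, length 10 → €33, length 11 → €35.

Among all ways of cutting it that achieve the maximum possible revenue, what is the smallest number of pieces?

3

Let r[k] be the best obtainable value from length k. For each k, try every first piece i and keep the best of price[i] + r[k−i].
r[1] = 2
r[2] = max(2+2, 4+0) = 4
r[3] = max(2+4, 4+2, 14+0) = 14
r[4] = max(2+14, 4+4, 14+2, 19+0) = 19
r[5] = max(2+19, 4+14, 14+4, 19+2, 10+0) = 21
r[6] = max(2+21, 4+19, 14+14, 19+4, 10+2, 28+0) = 28
r[7] = max(2+28, 4+21, 14+19, …, 28+2, 28+0) = 33
r[8] = max(2+33, 4+28, 14+21, …, 28+2, 28+0) = 38
r[9] = max(2+38, 4+33, 14+28, …, 28+2, 31+0) = 42
r[10] = max(2+42, 4+38, 14+33, …, 31+2, 33+0) = 47
r[11] = max(2+47, 4+42, 14+38, …, 33+2, 35+0) = 52
Maximum revenue is €52.
Now minimize piece count subject to staying optimal: for each k, pieces[k] = 1 + min over i with p[i]+r[k−i]=r[k] of pieces[k−i].
pieces[8] = 2
pieces[9] = 2
pieces[10] = 2
pieces[11] = 3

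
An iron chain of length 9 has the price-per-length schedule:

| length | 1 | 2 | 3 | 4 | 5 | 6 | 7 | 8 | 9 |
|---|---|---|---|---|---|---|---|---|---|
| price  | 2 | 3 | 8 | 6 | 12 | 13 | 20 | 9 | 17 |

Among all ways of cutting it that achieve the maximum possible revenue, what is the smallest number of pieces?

Consider every possible first cut. r[k] is the best of p[i]+r[k−i] over all sellable i≤k.
r[1] = 2
r[2] = 4  (first piece 1, then r[1]=2)
r[3] = 8
r[4] = 10  (first piece 1, then r[3]=8)
r[5] = 12  (first piece 1, then r[4]=10)
r[6] = 16  (first piece 3, then r[3]=8)
r[7] = 20
r[8] = 22  (first piece 1, then r[7]=20)
r[9] = 24  (first piece 1, then r[8]=22)
Maximum revenue is $24.
Now minimize piece count subject to staying optimal: for each k, pieces[k] = 1 + min over i with p[i]+r[k−i]=r[k] of pieces[k−i].
pieces[6] = 2
pieces[7] = 1
pieces[8] = 2
pieces[9] = 3

3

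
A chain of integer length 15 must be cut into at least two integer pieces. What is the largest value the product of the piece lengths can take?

243

Fill m[k] for k=2..15: at each k try every first piece i and multiply by the better of (k−i) uncut or m[k−i].
Small cases: m[2]=1, m[3]=2, m[4]=4, m[5]=6, m[6]=9, m[7]=12.
m[8] = 2·max(6,9) = 2·9 = 18
m[9] = 3·max(6,9) = 3·9 = 27
m[10] = 2·max(8,18) = 2·18 = 36
m[11] = 2·max(9,27) = 2·27 = 54
m[12] = 3·max(9,27) = 3·27 = 81
m[13] = 2·max(11,54) = 2·54 = 108
m[14] = 2·max(12,81) = 2·81 = 162
m[15] = 3·max(12,81) = 3·81 = 243
One optimal split: 3 + 3 + 3 + 3 + 3; product 3·3·3·3·3 = 243.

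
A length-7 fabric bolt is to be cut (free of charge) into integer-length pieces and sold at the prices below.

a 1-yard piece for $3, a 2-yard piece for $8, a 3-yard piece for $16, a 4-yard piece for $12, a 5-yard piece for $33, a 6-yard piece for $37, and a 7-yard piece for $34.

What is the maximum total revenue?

Let best[k] be the best obtainable value from length k. For each k, try every first piece i and keep the best of price[i] + best[k−i].
best[1] = 3
best[2] = max(3+3, 8+0) = 8
best[3] = max(3+8, 8+3, 16+0) = 16
best[4] = max(3+16, 8+8, 16+3, 12+0) = 19
best[5] = max(3+19, 8+16, 16+8, 12+3, 33+0) = 33
best[6] = max(3+33, 8+19, 16+16, 12+8, 33+3, 37+0) = 37
best[7] = max(3+37, 8+33, 16+19, …, 37+3, 34+0) = 41
One optimal cutting: 5 + 2 → $33 + $8 = $41.

41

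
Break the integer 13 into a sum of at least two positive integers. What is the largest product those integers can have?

108

Define g[k] = max over 1≤i<k of i · max(k−i, g[k−i]); the inner max lets the remainder stay uncut if that's better.
g[2] = 1·max(1,0) = 1·1 = 1
g[3] = 1·max(2,1) = 1·2 = 2
g[4] = 2·max(2,1) = 2·2 = 4
g[5] = 2·max(3,2) = 2·3 = 6
g[6] = 3·max(3,2) = 3·3 = 9
g[7] = 2·max(5,6) = 2·6 = 12
g[8] = 2·max(6,9) = 2·9 = 18
g[9] = 3·max(6,9) = 3·9 = 27
g[10] = 2·max(8,18) = 2·18 = 36
g[11] = 2·max(9,27) = 2·27 = 54
g[12] = 3·max(9,27) = 3·27 = 81
g[13] = 2·max(11,54) = 2·54 = 108
One optimal split: 3 + 3 + 3 + 2 + 2; product 3·3·3·2·2 = 108.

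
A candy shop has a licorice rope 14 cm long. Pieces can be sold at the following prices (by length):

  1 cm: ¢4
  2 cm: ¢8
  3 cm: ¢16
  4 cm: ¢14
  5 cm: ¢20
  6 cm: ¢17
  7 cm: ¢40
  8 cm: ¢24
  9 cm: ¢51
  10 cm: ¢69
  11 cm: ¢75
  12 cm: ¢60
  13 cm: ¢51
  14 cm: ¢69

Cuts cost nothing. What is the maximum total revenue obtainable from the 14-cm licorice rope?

Build best[k] bottom-up: best[k] = max over allowed piece i of (p[i] + best[k−i]).
best[1] = 4
best[2] = 8  (first piece 1, then best[1]=4)
best[3] = 16
best[4] = 20  (first piece 1, then best[3]=16)
best[5] = 24  (first piece 1, then best[4]=20)
best[6] = 32  (first piece 3, then best[3]=16)
best[7] = 40
best[8] = 44  (first piece 1, then best[7]=40)
best[9] = 51
best[10] = 69
best[11] = 75
best[12] = 79  (first piece 1, then best[11]=75)
best[13] = 85  (first piece 3, then best[10]=69)
best[14] = 91  (first piece 3, then best[11]=75)
One optimal cutting: 11 + 3 → ¢75 + ¢16 = ¢91.

91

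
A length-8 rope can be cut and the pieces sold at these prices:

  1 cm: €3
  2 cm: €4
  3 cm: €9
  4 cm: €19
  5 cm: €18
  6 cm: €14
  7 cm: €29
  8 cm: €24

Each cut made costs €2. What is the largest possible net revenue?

Let r[k] be the best obtainable value from length k. For each k, try every first piece i and keep the best of price[i] + r[k−i] minus the 2 cut fee when i<k.
r[1] = 3
r[2] = 4  (first piece 1, then r[1]=3)
r[3] = 9
r[4] = 19
r[5] = 20  (first piece 1, then r[4]=19)
r[6] = 21  (first piece 1, then r[5]=20)
r[7] = 29
r[8] = 36  (first piece 4, then r[4]=19)
One optimal plan: pieces 4 + 4 (1 cut) → €38 − €2 = €36.

36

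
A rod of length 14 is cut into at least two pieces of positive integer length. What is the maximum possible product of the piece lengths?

Let g[k] be the best product for length k (with at least one cut). For each first piece i, the rest contributes max(k−i, g[k−i]).
g[2] = 1×max(1,0) = 1×1 = 1
g[3] = 1×max(2,1) = 1×2 = 2
g[4] = 2×max(2,1) = 2×2 = 4
g[5] = 2×max(3,2) = 2×3 = 6
g[6] = 3×max(3,2) = 3×3 = 9
g[7] = 2×max(5,6) = 2×6 = 12
g[8] = 2×max(6,9) = 2×9 = 18
g[9] = 3×max(6,9) = 3×9 = 27
g[10] = 2×max(8,18) = 2×18 = 36
g[11] = 2×max(9,27) = 2×27 = 54
g[12] = 3×max(9,27) = 3×27 = 81
g[13] = 2×max(11,54) = 2×54 = 108
g[14] = 2×max(12,81) = 2×81 = 162
One optimal split: 3 + 3 + 3 + 3 + 2; product 3×3×3×3×2 = 162.

162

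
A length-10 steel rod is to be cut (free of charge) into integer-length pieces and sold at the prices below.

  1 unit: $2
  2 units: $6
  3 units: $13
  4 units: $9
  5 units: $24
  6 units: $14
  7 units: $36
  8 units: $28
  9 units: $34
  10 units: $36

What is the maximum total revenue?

Build best[k] bottom-up: best[k] = max over allowed piece i of (p[i] + best[k−i]).
best[1] = 2
best[2] = 6
best[3] = 13
best[4] = 15  (first piece 1, then best[3]=13)
best[5] = 24
best[6] = 26  (first piece 1, then best[5]=24)
best[7] = 36
best[8] = 38  (first piece 1, then best[7]=36)
best[9] = 42  (first piece 2, then best[7]=36)
best[10] = 49  (first piece 3, then best[7]=36)
One optimal cutting: 7 + 3 → $36 + $13 = $49.

49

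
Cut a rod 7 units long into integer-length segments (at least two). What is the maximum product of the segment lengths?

12

Fill prod[k] for k=2..7: at each k try every first piece i and multiply by the better of (k−i) uncut or prod[k−i].
prod[2] = 1×max(1,0) = 1×1 = 1
prod[3] = 1×max(2,1) = 1×2 = 2
prod[4] = 2×max(2,1) = 2×2 = 4
prod[5] = 2×max(3,2) = 2×3 = 6
prod[6] = 3×max(3,2) = 3×3 = 9
prod[7] = 2×max(5,6) = 2×6 = 12
One optimal split: 3 + 2 + 2; product 3×2×2 = 12.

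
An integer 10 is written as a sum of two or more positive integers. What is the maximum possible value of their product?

36

Define f[k] = max over 1≤i<k of i · max(k−i, f[k−i]); the inner max lets the remainder stay uncut if that's better.
f[2] = 1·max(1,0) = 1·1 = 1
f[3] = max(1·2, 2·1) = 2
f[4] = max(1·3, 2·2, 3·1) = 4
f[5] = max(1·4, 2·3, 3·2, 4·1) = 6
f[6] = max(1·6, 2·4, 3·3, 4·2, 5·1) = 9
f[7] = max(1·9, 2·6, 3·4, 4·3, 5·2, 6·1) = 12
f[8] = max(1·12, 2·9, 3·6, …, 6·2, 7·1) = 18
f[9] = max(1·18, 2·12, 3·9, …, 7·2, 8·1) = 27
f[10] = max(1·27, 2·18, 3·12, …, 8·2, 9·1) = 36
One optimal split: 3 + 3 + 2 + 2; product 3·3·2·2 = 36.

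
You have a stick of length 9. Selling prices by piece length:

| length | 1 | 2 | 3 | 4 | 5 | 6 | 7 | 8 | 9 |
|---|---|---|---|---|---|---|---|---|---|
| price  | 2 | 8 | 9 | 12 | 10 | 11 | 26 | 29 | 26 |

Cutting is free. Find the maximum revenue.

34

Let r[k] be the best obtainable value from length k. For each k, try every first piece i and keep the best of price[i] + r[k−i].
r[1] = 2
r[2] = max(2+2, 8+0) = 8
r[3] = max(2+8, 8+2, 9+0) = 10
r[4] = max(2+10, 8+8, 9+2, 12+0) = 16
r[5] = max(2+16, 8+10, 9+8, 12+2, 10+0) = 18
r[6] = max(2+18, 8+16, 9+10, 12+8, 10+2, 11+0) = 24
r[7] = max(2+24, 8+18, 9+16, …, 11+2, 26+0) = 26
r[8] = max(2+26, 8+24, 9+18, …, 26+2, 29+0) = 32
r[9] = max(2+32, 8+26, 9+24, …, 29+2, 26+0) = 34
One optimal cutting: 2 + 2 + 2 + 2 + 1 → €8 + €8 + €8 + €8 + €2 = €34.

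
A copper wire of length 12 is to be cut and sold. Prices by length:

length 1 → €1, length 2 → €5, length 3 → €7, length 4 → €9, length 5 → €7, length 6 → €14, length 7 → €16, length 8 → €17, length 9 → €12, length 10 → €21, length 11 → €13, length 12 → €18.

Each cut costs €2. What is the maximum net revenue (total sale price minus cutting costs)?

26

Build r[k] bottom-up: r[k] = max over allowed piece i of (p[i] + r[k−i]) − 2 per cut.
r[1] = 1
r[2] = max(1+1-2, 5+0) = 5
r[3] = max(1+5-2, 5+1-2, 7+0) = 7
r[4] = max(1+7-2, 5+5-2, 7+1-2, 9+0) = 9
r[5] = max(1+9-2, 5+7-2, 7+5-2, 9+1-2, 7+0) = 10
r[6] = max(1+10-2, 5+9-2, 7+7-2, 9+5-2, 7+1-2, 14+0) = 14
r[7] = max(1+14-2, 5+10-2, 7+9-2, …, 14+1-2, 16+0) = 16
r[8] = max(1+16-2, 5+14-2, 7+10-2, …, 16+1-2, 17+0) = 17
r[9] = max(1+17-2, 5+16-2, 7+14-2, …, 17+1-2, 12+0) = 19
r[10] = max(1+19-2, 5+17-2, 7+16-2, …, 12+1-2, 21+0) = 21
r[11] = max(1+21-2, 5+19-2, 7+17-2, …, 21+1-2, 13+0) = 23
r[12] = max(1+23-2, 5+21-2, 7+19-2, …, 13+1-2, 18+0) = 26
One optimal plan: pieces 6 + 6 (1 cut) → €28 − €2 = €26.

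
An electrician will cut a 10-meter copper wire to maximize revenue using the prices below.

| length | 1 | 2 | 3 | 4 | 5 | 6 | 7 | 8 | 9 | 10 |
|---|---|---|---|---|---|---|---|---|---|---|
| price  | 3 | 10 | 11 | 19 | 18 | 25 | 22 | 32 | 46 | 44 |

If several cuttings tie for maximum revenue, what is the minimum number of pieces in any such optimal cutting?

Consider every possible first cut. r[k] is the best of p[i]+r[k−i] over all sellable i≤k.
r[1] = 3
r[2] = 10
r[3] = 13  (first piece 1, then r[2]=10)
r[4] = 20  (first piece 2, then r[2]=10)
r[5] = 23  (first piece 1, then r[4]=20)
r[6] = 30  (first piece 2, then r[4]=20)
r[7] = 33  (first piece 1, then r[6]=30)
r[8] = 40  (first piece 2, then r[6]=30)
r[9] = 46
r[10] = 50  (first piece 2, then r[8]=40)
Maximum revenue is €50.
Now minimize piece count subject to staying optimal: for each k, pieces[k] = 1 + min over i with p[i]+r[k−i]=r[k] of pieces[k−i].
pieces[7] = 4
pieces[8] = 4
pieces[9] = 1
pieces[10] = 5

5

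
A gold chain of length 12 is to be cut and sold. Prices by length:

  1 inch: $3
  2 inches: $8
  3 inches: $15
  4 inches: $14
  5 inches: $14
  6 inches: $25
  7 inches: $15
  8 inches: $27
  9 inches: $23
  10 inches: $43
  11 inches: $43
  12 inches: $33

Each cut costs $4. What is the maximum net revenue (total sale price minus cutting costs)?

Let r[k] be the best obtainable value from length k. For each k, try every first piece i and keep the best of price[i] + r[k−i] minus the 4 cut fee when i<k.
r[1] = 3
r[2] = 8
r[3] = 15
r[4] = 14  (first piece 1, then r[3]=15)
r[5] = 19  (first piece 2, then r[3]=15)
r[6] = 26  (first piece 3, then r[3]=15)
r[7] = 25  (first piece 1, then r[6]=26)
r[8] = 30  (first piece 2, then r[6]=26)
r[9] = 37  (first piece 3, then r[6]=26)
r[10] = 43
r[11] = 43
r[12] = 48  (first piece 3, then r[9]=37)
One optimal plan: pieces 3 + 3 + 3 + 3 (3 cuts) → $60 − $12 = $48.

48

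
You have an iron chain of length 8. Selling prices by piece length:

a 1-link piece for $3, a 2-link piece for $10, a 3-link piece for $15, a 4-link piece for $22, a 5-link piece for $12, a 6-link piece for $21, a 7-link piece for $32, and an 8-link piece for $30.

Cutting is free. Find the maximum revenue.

44

Consider every possible first cut. v[k] is the best of p[i]+v[k−i] over all sellable i≤k.
v[1] = 3
v[2] = max(3+3, 10+0) = 10
v[3] = max(3+10, 10+3, 15+0) = 15
v[4] = max(3+15, 10+10, 15+3, 22+0) = 22
v[5] = max(3+22, 10+15, 15+10, 22+3, 12+0) = 25
v[6] = max(3+25, 10+22, 15+15, 22+10, 12+3, 21+0) = 32
v[7] = max(3+32, 10+25, 15+22, …, 21+3, 32+0) = 37
v[8] = max(3+37, 10+32, 15+25, …, 32+3, 30+0) = 44
One optimal cutting: 4 + 4 → $22 + $22 = $44.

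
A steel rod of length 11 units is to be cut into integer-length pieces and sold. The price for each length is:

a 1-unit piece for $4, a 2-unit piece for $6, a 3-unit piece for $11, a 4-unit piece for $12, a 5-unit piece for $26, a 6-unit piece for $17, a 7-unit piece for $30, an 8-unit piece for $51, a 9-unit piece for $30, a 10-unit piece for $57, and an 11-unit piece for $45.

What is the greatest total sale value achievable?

63

Build best[k] bottom-up: best[k] = max over allowed piece i of (p[i] + best[k−i]).
best[1] = 4
best[2] = 8  (first piece 1, then best[1]=4)
best[3] = 12  (first piece 1, then best[2]=8)
best[4] = 16  (first piece 1, then best[3]=12)
best[5] = 26
best[6] = 30  (first piece 1, then best[5]=26)
best[7] = 34  (first piece 1, then best[6]=30)
best[8] = 51
best[9] = 55  (first piece 1, then best[8]=51)
best[10] = 59  (first piece 1, then best[9]=55)
best[11] = 63  (first piece 1, then best[10]=59)
One optimal cutting: 8 + 1 + 1 + 1 → $51 + $4 + $4 + $4 = $63.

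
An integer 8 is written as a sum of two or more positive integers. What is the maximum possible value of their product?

18

Let prod[k] be the best product for length k (with at least one cut). For each first piece i, the rest contributes max(k−i, prod[k−i]).
prod[2] = 1*max(1,0) = 1*1 = 1
prod[3] = 1*max(2,1) = 1*2 = 2
prod[4] = 2*max(2,1) = 2*2 = 4
prod[5] = 2*max(3,2) = 2*3 = 6
prod[6] = 3*max(3,2) = 3*3 = 9
prod[7] = 2*max(5,6) = 2*6 = 12
prod[8] = 2*max(6,9) = 2*9 = 18
One optimal split: 3 + 3 + 2; product 3*3*2 = 18.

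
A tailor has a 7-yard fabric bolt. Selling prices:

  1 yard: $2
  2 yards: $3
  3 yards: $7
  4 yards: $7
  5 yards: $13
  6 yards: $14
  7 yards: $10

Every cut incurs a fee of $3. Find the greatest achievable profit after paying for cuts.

Consider every possible first cut. net[k] is the best of p[i]+net[k−i] over all sellable i≤k, charging 3 whenever i<k.
net[1] = 2
net[2] = max(2+2-3, 3+0) = 3
net[3] = max(2+3-3, 3+2-3, 7+0) = 7
net[4] = max(2+7-3, 3+3-3, 7+2-3, 7+0) = 7
net[5] = max(2+7-3, 3+7-3, 7+3-3, 7+2-3, 13+0) = 13
net[6] = max(2+13-3, 3+7-3, 7+7-3, 7+3-3, 13+2-3, 14+0) = 14
net[7] = max(2+14-3, 3+13-3, 7+7-3, …, 14+2-3, 10+0) = 13
One optimal plan: pieces 6 + 1 (1 cut) → $16 − $3 = $13.

13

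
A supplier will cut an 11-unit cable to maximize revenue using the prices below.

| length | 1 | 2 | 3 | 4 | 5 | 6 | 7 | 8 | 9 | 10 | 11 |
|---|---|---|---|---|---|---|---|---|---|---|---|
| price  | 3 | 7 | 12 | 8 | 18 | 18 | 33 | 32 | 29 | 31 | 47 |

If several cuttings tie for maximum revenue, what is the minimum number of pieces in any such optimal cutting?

Consider every possible first cut. r[k] is the best of p[i]+r[k−i] over all sellable i≤k.
r[1] = 3
r[2] = max(3+3, 7+0) = 7
r[3] = max(3+7, 7+3, 12+0) = 12
r[4] = max(3+12, 7+7, 12+3, 8+0) = 15
r[5] = max(3+15, 7+12, 12+7, 8+3, 18+0) = 19
r[6] = max(3+19, 7+15, 12+12, 8+7, 18+3, 18+0) = 24
r[7] = max(3+24, 7+19, 12+15, …, 18+3, 33+0) = 33
r[8] = max(3+33, 7+24, 12+19, …, 33+3, 32+0) = 36
r[9] = max(3+36, 7+33, 12+24, …, 32+3, 29+0) = 40
r[10] = max(3+40, 7+36, 12+33, …, 29+3, 31+0) = 45
r[11] = max(3+45, 7+40, 12+36, …, 31+3, 47+0) = 48
Maximum revenue is $48.
Now minimize piece count subject to staying optimal: for each k, pieces[k] = 1 + min over i with p[i]+r[k−i]=r[k] of pieces[k−i].
pieces[8] = 2
pieces[9] = 2
pieces[10] = 2
pieces[11] = 3

3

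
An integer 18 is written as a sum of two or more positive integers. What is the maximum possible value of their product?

729

Define f[k] = max over 1≤i<k of i · max(k−i, f[k−i]); the inner max lets the remainder stay uncut if that's better.
Small cases: f[2]=1, f[3]=2, f[4]=4, f[5]=6, f[6]=9, f[7]=12, f[8]=18, f[9]=27, f[10]=36.
f[11] = max(1×36, 2×27, 3×18, …, 9×2, 10×1) = 54
f[12] = max(1×54, 2×36, 3×27, …, 10×2, 11×1) = 81
f[13] = max(1×81, 2×54, 3×36, …, 11×2, 12×1) = 108
f[14] = max(1×108, 2×81, 3×54, …, 12×2, 13×1) = 162
f[15] = max(1×162, 2×108, 3×81, …, 13×2, 14×1) = 243
f[16] = max(1×243, 2×162, 3×108, …, 14×2, 15×1) = 324
f[17] = max(1×324, 2×243, 3×162, …, 15×2, 16×1) = 486
f[18] = max(1×486, 2×324, 3×243, …, 16×2, 17×1) = 729
One optimal split: 3 + 3 + 3 + 3 + 3 + 3; product 3×3×3×3×3×3 = 729.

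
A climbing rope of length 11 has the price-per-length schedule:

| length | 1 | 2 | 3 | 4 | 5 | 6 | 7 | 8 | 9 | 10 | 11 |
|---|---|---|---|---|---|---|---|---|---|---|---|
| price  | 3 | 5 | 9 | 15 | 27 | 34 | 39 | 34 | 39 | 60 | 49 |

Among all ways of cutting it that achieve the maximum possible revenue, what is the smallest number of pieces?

Build r[k] bottom-up: r[k] = max over allowed piece i of (p[i] + r[k−i]).
r[1] = 3
r[2] = 6  (first piece 1, then r[1]=3)
r[3] = 9  (first piece 1, then r[2]=6)
r[4] = 15
r[5] = 27
r[6] = 34
r[7] = 39
r[8] = 42  (first piece 1, then r[7]=39)
r[9] = 45  (first piece 1, then r[8]=42)
r[10] = 60
r[11] = 63  (first piece 1, then r[10]=60)
Maximum revenue is €63.
Now minimize piece count subject to staying optimal: for each k, pieces[k] = 1 + min over i with p[i]+r[k−i]=r[k] of pieces[k−i].
pieces[8] = 2
pieces[9] = 3
pieces[10] = 1
pieces[11] = 2

2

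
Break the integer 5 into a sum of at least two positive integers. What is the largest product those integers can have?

6

Fill prod[k] for k=2..5: at each k try every first piece i and multiply by the better of (k−i) uncut or prod[k−i].
prod[2] = 1·max(1,0) = 1·1 = 1
prod[3] = 1·max(2,1) = 1·2 = 2
prod[4] = 2·max(2,1) = 2·2 = 4
prod[5] = 2·max(3,2) = 2·3 = 6
One optimal split: 3 + 2; product 3·2 = 6.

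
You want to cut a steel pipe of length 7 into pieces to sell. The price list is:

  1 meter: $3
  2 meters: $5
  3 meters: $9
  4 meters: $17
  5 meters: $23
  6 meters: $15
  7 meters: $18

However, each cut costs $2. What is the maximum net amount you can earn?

26

Build v[k] bottom-up: v[k] = max over allowed piece i of (p[i] + v[k−i]) − 2 per cut.
v[1] = 3
v[2] = 5
v[3] = 9
v[4] = 17
v[5] = 23
v[6] = 24  (first piece 1, then v[5]=23)
v[7] = 26  (first piece 2, then v[5]=23)
One optimal plan: pieces 5 + 2 (1 cut) → $28 − $2 = $26.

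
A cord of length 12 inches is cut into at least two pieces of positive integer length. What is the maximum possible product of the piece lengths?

81

Define m[k] = max over 1≤i<k of i · max(k−i, m[k−i]); the inner max lets the remainder stay uncut if that's better.
m[2] = 1*max(1,0) = 1*1 = 1
m[3] = 1*max(2,1) = 1*2 = 2
m[4] = 2*max(2,1) = 2*2 = 4
m[5] = 2*max(3,2) = 2*3 = 6
m[6] = 3*max(3,2) = 3*3 = 9
m[7] = 2*max(5,6) = 2*6 = 12
m[8] = 2*max(6,9) = 2*9 = 18
m[9] = 3*max(6,9) = 3*9 = 27
m[10] = 2*max(8,18) = 2*18 = 36
m[11] = 2*max(9,27) = 2*27 = 54
m[12] = 3*max(9,27) = 3*27 = 81
One optimal split: 3 + 3 + 3 + 3; product 3*3*3*3 = 81.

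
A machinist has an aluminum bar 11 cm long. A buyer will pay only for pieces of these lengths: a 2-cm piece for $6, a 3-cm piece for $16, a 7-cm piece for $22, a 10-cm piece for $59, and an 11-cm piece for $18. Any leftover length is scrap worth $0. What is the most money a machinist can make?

Consider every possible first cut. f[k] is the best of p[i]+f[k−i] over all sellable i≤k.
f[1] = 0
f[2] = 6
f[3] = max(6+0, 16+0) = 16
f[4] = max(6+6, 16+0) = 16
f[5] = max(6+16, 16+6) = 22
f[6] = max(6+16, 16+16) = 32
f[7] = max(6+22, 16+16, 22+0) = 32
f[8] = max(6+32, 16+22, 22+0) = 38
f[9] = max(6+32, 16+32, 22+6) = 48
f[10] = max(6+38, 16+32, 22+16, 59+0) = 59
f[11] = max(6+48, 16+38, 22+16, 59+0, 18+0) = 59
One optimal cutting: pieces 10 with 1 cm of scrap → $59.

59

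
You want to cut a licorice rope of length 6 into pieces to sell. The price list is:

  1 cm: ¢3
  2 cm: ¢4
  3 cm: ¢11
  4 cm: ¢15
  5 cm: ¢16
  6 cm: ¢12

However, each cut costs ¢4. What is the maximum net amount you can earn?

18

Let net[k] be the best obtainable value from length k. For each k, try every first piece i and keep the best of price[i] + net[k−i] minus the 4 cut fee when i<k.
net[1] = 3
net[2] = max(3+3-4, 4+0) = 4
net[3] = max(3+4-4, 4+3-4, 11+0) = 11
net[4] = max(3+11-4, 4+4-4, 11+3-4, 15+0) = 15
net[5] = max(3+15-4, 4+11-4, 11+4-4, 15+3-4, 16+0) = 16
net[6] = max(3+16-4, 4+15-4, 11+11-4, 15+4-4, 16+3-4, 12+0) = 18
One optimal plan: pieces 3 + 3 (1 cut) → ¢22 − ¢4 = ¢18.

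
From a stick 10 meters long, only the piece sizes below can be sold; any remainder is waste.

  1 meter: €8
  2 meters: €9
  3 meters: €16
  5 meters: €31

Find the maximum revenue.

80

Let best[k] be the best obtainable value from length k. For each k, try every first piece i and keep the best of price[i] + best[k−i].
best[1] = 8
best[2] = 16  (first piece 1, then best[1]=8)
best[3] = 24  (first piece 1, then best[2]=16)
best[4] = 32  (first piece 1, then best[3]=24)
best[5] = 40  (first piece 1, then best[4]=32)
best[6] = 48  (first piece 1, then best[5]=40)
best[7] = 56  (first piece 1, then best[6]=48)
best[8] = 64  (first piece 1, then best[7]=56)
best[9] = 72  (first piece 1, then best[8]=64)
best[10] = 80  (first piece 1, then best[9]=72)
One optimal cutting: 1 + 1 + 1 + 1 + 1 + 1 + 1 + 1 + 1 + 1 → €80.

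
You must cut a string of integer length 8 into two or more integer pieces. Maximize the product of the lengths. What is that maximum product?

Define g[k] = max over 1≤i<k of i · max(k−i, g[k−i]); the inner max lets the remainder stay uncut if that's better.
g[2] = 1·max(1,0) = 1·1 = 1
g[3] = max(1·2, 2·1) = 2
g[4] = max(1·3, 2·2, 3·1) = 4
g[5] = max(1·4, 2·3, 3·2, 4·1) = 6
g[6] = max(1·6, 2·4, 3·3, 4·2, 5·1) = 9
g[7] = max(1·9, 2·6, 3·4, 4·3, 5·2, 6·1) = 12
g[8] = max(1·12, 2·9, 3·6, …, 6·2, 7·1) = 18
One optimal split: 3 + 3 + 2; product 3·3·2 = 18.

18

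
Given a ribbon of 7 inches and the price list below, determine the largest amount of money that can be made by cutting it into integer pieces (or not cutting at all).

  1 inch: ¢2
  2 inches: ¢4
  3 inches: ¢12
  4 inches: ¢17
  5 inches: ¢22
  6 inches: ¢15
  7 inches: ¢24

Build R[k] bottom-up: R[k] = max over allowed piece i of (p[i] + R[k−i]).
R[1] = 2
R[2] = 4  (first piece 1, then R[1]=2)
R[3] = 12
R[4] = 17
R[5] = 22
R[6] = 24  (first piece 1, then R[5]=22)
R[7] = 29  (first piece 3, then R[4]=17)
One optimal cutting: 4 + 3 → ¢17 + ¢12 = ¢29.

29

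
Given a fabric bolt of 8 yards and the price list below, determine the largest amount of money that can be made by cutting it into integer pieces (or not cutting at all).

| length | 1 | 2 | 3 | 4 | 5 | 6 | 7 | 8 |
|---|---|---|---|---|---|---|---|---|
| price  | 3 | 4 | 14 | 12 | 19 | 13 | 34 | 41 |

Build r[k] bottom-up: r[k] = max over allowed piece i of (p[i] + r[k−i]).
r[1] = 3
r[2] = max(3+3, 4+0) = 6
r[3] = max(3+6, 4+3, 14+0) = 14
r[4] = max(3+14, 4+6, 14+3, 12+0) = 17
r[5] = max(3+17, 4+14, 14+6, 12+3, 19+0) = 20
r[6] = max(3+20, 4+17, 14+14, 12+6, 19+3, 13+0) = 28
r[7] = max(3+28, 4+20, 14+17, …, 13+3, 34+0) = 34
r[8] = max(3+34, 4+28, 14+20, …, 34+3, 41+0) = 41
Best is to sell the whole 8-yard piece uncut for $41.

41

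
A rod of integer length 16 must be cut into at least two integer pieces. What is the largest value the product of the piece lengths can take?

Fill prod[k] for k=2..16: at each k try every first piece i and multiply by the better of (k−i) uncut or prod[k−i].
prod[2] = 1*max(1,0) = 1*1 = 1
prod[3] = 1*max(2,1) = 1*2 = 2
prod[4] = 2*max(2,1) = 2*2 = 4
prod[5] = 2*max(3,2) = 2*3 = 6
prod[6] = 3*max(3,2) = 3*3 = 9
prod[7] = 2*max(5,6) = 2*6 = 12
prod[8] = 2*max(6,9) = 2*9 = 18
prod[9] = 3*max(6,9) = 3*9 = 27
prod[10] = 2*max(8,18) = 2*18 = 36
prod[11] = 2*max(9,27) = 2*27 = 54
prod[12] = 3*max(9,27) = 3*27 = 81
prod[13] = 2*max(11,54) = 2*54 = 108
prod[14] = 2*max(12,81) = 2*81 = 162
prod[15] = 3*max(12,81) = 3*81 = 243
prod[16] = 2*max(14,162) = 2*162 = 324
One optimal split: 3 + 3 + 3 + 3 + 2 + 2; product 3*3*3*3*2*2 = 324.

324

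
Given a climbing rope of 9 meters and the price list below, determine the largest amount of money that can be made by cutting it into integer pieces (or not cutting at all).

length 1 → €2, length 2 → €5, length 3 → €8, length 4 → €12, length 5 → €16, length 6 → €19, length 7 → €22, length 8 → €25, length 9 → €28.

28

Let best[k] be the best obtainable value from length k. For each k, try every first piece i and keep the best of price[i] + best[k−i].
best[1] = 2
best[2] = max(2+2, 5+0) = 5
best[3] = max(2+5, 5+2, 8+0) = 8
best[4] = max(2+8, 5+5, 8+2, 12+0) = 12
best[5] = max(2+12, 5+8, 8+5, 12+2, 16+0) = 16
best[6] = max(2+16, 5+12, 8+8, 12+5, 16+2, 19+0) = 19
best[7] = max(2+19, 5+16, 8+12, …, 19+2, 22+0) = 22
best[8] = max(2+22, 5+19, 8+16, …, 22+2, 25+0) = 25
best[9] = max(2+25, 5+22, 8+19, …, 25+2, 28+0) = 28
One optimal cutting: 5 + 4 → €16 + €12 = €28.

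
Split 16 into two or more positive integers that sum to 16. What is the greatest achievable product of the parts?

Fill f[k] for k=2..16: at each k try every first piece i and multiply by the better of (k−i) uncut or f[k−i].
Small cases: f[2]=1, f[3]=2, f[4]=4, f[5]=6, f[6]=9, f[7]=12, f[8]=18, f[9]=27, f[10]=36.
f[11] = 2·max(9,27) = 2·27 = 54
f[12] = 3·max(9,27) = 3·27 = 81
f[13] = 2·max(11,54) = 2·54 = 108
f[14] = 2·max(12,81) = 2·81 = 162
f[15] = 3·max(12,81) = 3·81 = 243
f[16] = 2·max(14,162) = 2·162 = 324
One optimal split: 3 + 3 + 3 + 3 + 2 + 2; product 3·3·3·3·2·2 = 324.

324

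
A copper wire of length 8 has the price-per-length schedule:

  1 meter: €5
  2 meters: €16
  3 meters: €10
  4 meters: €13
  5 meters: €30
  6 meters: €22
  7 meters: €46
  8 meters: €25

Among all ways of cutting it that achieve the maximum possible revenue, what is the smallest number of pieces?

Consider every possible first cut. r[k] is the best of p[i]+r[k−i] over all sellable i≤k.
r[1] = 5
r[2] = max(5+5, 16+0) = 16
r[3] = max(5+16, 16+5, 10+0) = 21
r[4] = max(5+21, 16+16, 10+5, 13+0) = 32
r[5] = max(5+32, 16+21, 10+16, 13+5, 30+0) = 37
r[6] = max(5+37, 16+32, 10+21, 13+16, 30+5, 22+0) = 48
r[7] = max(5+48, 16+37, 10+32, …, 22+5, 46+0) = 53
r[8] = max(5+53, 16+48, 10+37, …, 46+5, 25+0) = 64
Maximum revenue is €64.
Now minimize piece count subject to staying optimal: for each k, pieces[k] = 1 + min over i with p[i]+r[k−i]=r[k] of pieces[k−i].
pieces[5] = 3
pieces[6] = 3
pieces[7] = 4
pieces[8] = 4

4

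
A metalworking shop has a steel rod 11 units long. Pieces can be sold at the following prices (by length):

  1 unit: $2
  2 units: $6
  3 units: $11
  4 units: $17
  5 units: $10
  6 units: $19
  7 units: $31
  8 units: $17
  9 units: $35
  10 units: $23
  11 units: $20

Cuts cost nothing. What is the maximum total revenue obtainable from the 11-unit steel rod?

48

Consider every possible first cut. v[k] is the best of p[i]+v[k−i] over all sellable i≤k.
v[1] = 2
v[2] = max(2+2, 6+0) = 6
v[3] = max(2+6, 6+2, 11+0) = 11
v[4] = max(2+11, 6+6, 11+2, 17+0) = 17
v[5] = max(2+17, 6+11, 11+6, 17+2, 10+0) = 19
v[6] = max(2+19, 6+17, 11+11, 17+6, 10+2, 19+0) = 23
v[7] = max(2+23, 6+19, 11+17, …, 19+2, 31+0) = 31
v[8] = max(2+31, 6+23, 11+19, …, 31+2, 17+0) = 34
v[9] = max(2+34, 6+31, 11+23, …, 17+2, 35+0) = 37
v[10] = max(2+37, 6+34, 11+31, …, 35+2, 23+0) = 42
v[11] = max(2+42, 6+37, 11+34, …, 23+2, 20+0) = 48
One optimal cutting: 7 + 4 → $31 + $17 = $48.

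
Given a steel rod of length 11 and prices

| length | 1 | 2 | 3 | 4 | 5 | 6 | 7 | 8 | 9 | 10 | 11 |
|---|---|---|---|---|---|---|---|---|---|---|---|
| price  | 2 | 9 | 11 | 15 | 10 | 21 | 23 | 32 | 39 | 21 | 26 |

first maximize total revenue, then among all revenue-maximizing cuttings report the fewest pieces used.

Let r[k] be the best obtainable value from length k. For each k, try every first piece i and keep the best of price[i] + r[k−i].
r[1] = 2
r[2] = max(2+2, 9+0) = 9
r[3] = max(2+9, 9+2, 11+0) = 11
r[4] = max(2+11, 9+9, 11+2, 15+0) = 18
r[5] = max(2+18, 9+11, 11+9, 15+2, 10+0) = 20
r[6] = max(2+20, 9+18, 11+11, 15+9, 10+2, 21+0) = 27
r[7] = max(2+27, 9+20, 11+18, …, 21+2, 23+0) = 29
r[8] = max(2+29, 9+27, 11+20, …, 23+2, 32+0) = 36
r[9] = max(2+36, 9+29, 11+27, …, 32+2, 39+0) = 39
r[10] = max(2+39, 9+36, 11+29, …, 39+2, 21+0) = 45
r[11] = max(2+45, 9+39, 11+36, …, 21+2, 26+0) = 48
Maximum revenue is $48.
Now minimize piece count subject to staying optimal: for each k, pieces[k] = 1 + min over i with p[i]+r[k−i]=r[k] of pieces[k−i].
pieces[8] = 4
pieces[9] = 1
pieces[10] = 5
pieces[11] = 2

2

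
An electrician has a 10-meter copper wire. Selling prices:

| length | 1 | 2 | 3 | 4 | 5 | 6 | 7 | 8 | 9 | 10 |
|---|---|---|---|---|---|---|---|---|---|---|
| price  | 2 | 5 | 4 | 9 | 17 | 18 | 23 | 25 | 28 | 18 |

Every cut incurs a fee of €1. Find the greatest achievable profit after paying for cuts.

33

Consider every possible first cut. v[k] is the best of p[i]+v[k−i] over all sellable i≤k, charging 1 whenever i<k.
v[1] = 2
v[2] = max(2+2-1, 5+0) = 5
v[3] = max(2+5-1, 5+2-1, 4+0) = 6
v[4] = max(2+6-1, 5+5-1, 4+2-1, 9+0) = 9
v[5] = max(2+9-1, 5+6-1, 4+5-1, 9+2-1, 17+0) = 17
v[6] = max(2+17-1, 5+9-1, 4+6-1, 9+5-1, 17+2-1, 18+0) = 18
v[7] = max(2+18-1, 5+17-1, 4+9-1, …, 18+2-1, 23+0) = 23
v[8] = max(2+23-1, 5+18-1, 4+17-1, …, 23+2-1, 25+0) = 25
v[9] = max(2+25-1, 5+23-1, 4+18-1, …, 25+2-1, 28+0) = 28
v[10] = max(2+28-1, 5+25-1, 4+23-1, …, 28+2-1, 18+0) = 33
One optimal plan: pieces 5 + 5 (1 cut) → €34 − €1 = €33.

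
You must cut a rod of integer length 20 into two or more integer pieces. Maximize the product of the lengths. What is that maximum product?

Define m[k] = max over 1≤i<k of i · max(k−i, m[k−i]); the inner max lets the remainder stay uncut if that's better.
Small cases: m[2]=1, m[3]=2, m[4]=4, m[5]=6, m[6]=9, m[7]=12, m[8]=18, m[9]=27, m[10]=36, m[11]=54, m[12]=81, m[13]=108, m[14]=162.
m[15] = 3·max(12,81) = 3·81 = 243
m[16] = 2·max(14,162) = 2·162 = 324
m[17] = 2·max(15,243) = 2·243 = 486
m[18] = 3·max(15,243) = 3·243 = 729
m[19] = 2·max(17,486) = 2·486 = 972
m[20] = 2·max(18,729) = 2·729 = 1458
One optimal split: 3 + 3 + 3 + 3 + 3 + 3 + 2; product 3·3·3·3·3·3·2 = 1458.

1458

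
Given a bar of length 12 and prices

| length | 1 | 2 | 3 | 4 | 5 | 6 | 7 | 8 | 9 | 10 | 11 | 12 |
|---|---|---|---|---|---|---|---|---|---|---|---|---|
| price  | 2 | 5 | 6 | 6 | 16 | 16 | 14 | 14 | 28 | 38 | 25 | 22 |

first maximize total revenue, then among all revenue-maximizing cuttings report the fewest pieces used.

2

Build r[k] bottom-up: r[k] = max over allowed piece i of (p[i] + r[k−i]).
r[1] = 2
r[2] = max(2+2, 5+0) = 5
r[3] = max(2+5, 5+2, 6+0) = 7
r[4] = max(2+7, 5+5, 6+2, 6+0) = 10
r[5] = max(2+10, 5+7, 6+5, 6+2, 16+0) = 16
r[6] = max(2+16, 5+10, 6+7, 6+5, 16+2, 16+0) = 18
r[7] = max(2+18, 5+16, 6+10, …, 16+2, 14+0) = 21
r[8] = max(2+21, 5+18, 6+16, …, 14+2, 14+0) = 23
r[9] = max(2+23, 5+21, 6+18, …, 14+2, 28+0) = 28
r[10] = max(2+28, 5+23, 6+21, …, 28+2, 38+0) = 38
r[11] = max(2+38, 5+28, 6+23, …, 38+2, 25+0) = 40
r[12] = max(2+40, 5+38, 6+28, …, 25+2, 22+0) = 43
Maximum revenue is $43.
Now minimize piece count subject to staying optimal: for each k, pieces[k] = 1 + min over i with p[i]+r[k−i]=r[k] of pieces[k−i].
pieces[9] = 1
pieces[10] = 1
pieces[11] = 2
pieces[12] = 2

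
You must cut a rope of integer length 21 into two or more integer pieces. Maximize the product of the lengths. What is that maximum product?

2187

Define prod[k] = max over 1≤i<k of i · max(k−i, prod[k−i]); the inner max lets the remainder stay uncut if that's better.
prod[2] = 1×max(1,0) = 1×1 = 1
prod[3] = max(1×2, 2×1) = 2
prod[4] = max(1×3, 2×2, 3×1) = 4
prod[5] = max(1×4, 2×3, 3×2, 4×1) = 6
prod[6] = max(1×6, 2×4, 3×3, 4×2, 5×1) = 9
prod[7] = max(1×9, 2×6, 3×4, 4×3, 5×2, 6×1) = 12
prod[8] = max(1×12, 2×9, 3×6, …, 6×2, 7×1) = 18
prod[9] = max(1×18, 2×12, 3×9, …, 7×2, 8×1) = 27
prod[10] = max(1×27, 2×18, 3×12, …, 8×2, 9×1) = 36
prod[11] = max(1×36, 2×27, 3×18, …, 9×2, 10×1) = 54
prod[12] = max(1×54, 2×36, 3×27, …, 10×2, 11×1) = 81
prod[13] = max(1×81, 2×54, 3×36, …, 11×2, 12×1) = 108
prod[14] = max(1×108, 2×81, 3×54, …, 12×2, 13×1) = 162
prod[15] = max(1×162, 2×108, 3×81, …, 13×2, 14×1) = 243
prod[16] = max(1×243, 2×162, 3×108, …, 14×2, 15×1) = 324
prod[17] = max(1×324, 2×243, 3×162, …, 15×2, 16×1) = 486
prod[18] = max(1×486, 2×324, 3×243, …, 16×2, 17×1) = 729
prod[19] = max(1×729, 2×486, 3×324, …, 17×2, 18×1) = 972
prod[20] = max(1×972, 2×729, 3×486, …, 18×2, 19×1) = 1458
prod[21] = max(1×1458, 2×972, 3×729, …, 19×2, 20×1) = 2187
One optimal split: 3 + 3 + 3 + 3 + 3 + 3 + 3; product 3×3×3×3×3×3×3 = 2187.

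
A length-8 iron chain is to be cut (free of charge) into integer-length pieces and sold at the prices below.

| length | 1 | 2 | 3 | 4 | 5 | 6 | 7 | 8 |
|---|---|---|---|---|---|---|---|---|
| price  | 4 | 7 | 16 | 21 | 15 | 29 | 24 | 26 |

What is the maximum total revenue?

Build r[k] bottom-up: r[k] = max over allowed piece i of (p[i] + r[k−i]).
r[1] = 4
r[2] = 8  (first piece 1, then r[1]=4)
r[3] = 16
r[4] = 21
r[5] = 25  (first piece 1, then r[4]=21)
r[6] = 32  (first piece 3, then r[3]=16)
r[7] = 37  (first piece 3, then r[4]=21)
r[8] = 42  (first piece 4, then r[4]=21)
One optimal cutting: 4 + 4 → $21 + $21 = $42.

42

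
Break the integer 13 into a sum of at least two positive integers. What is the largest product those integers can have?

108

Let m[k] be the best product for length k (with at least one cut). For each first piece i, the rest contributes max(k−i, m[k−i]).
m[2] = 1·max(1,0) = 1·1 = 1
m[3] = 1·max(2,1) = 1·2 = 2
m[4] = 2·max(2,1) = 2·2 = 4
m[5] = 2·max(3,2) = 2·3 = 6
m[6] = 3·max(3,2) = 3·3 = 9
m[7] = 2·max(5,6) = 2·6 = 12
m[8] = 2·max(6,9) = 2·9 = 18
m[9] = 3·max(6,9) = 3·9 = 27
m[10] = 2·max(8,18) = 2·18 = 36
m[11] = 2·max(9,27) = 2·27 = 54
m[12] = 3·max(9,27) = 3·27 = 81
m[13] = 2·max(11,54) = 2·54 = 108
One optimal split: 3 + 3 + 3 + 2 + 2; product 3·3·3·2·2 = 108.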